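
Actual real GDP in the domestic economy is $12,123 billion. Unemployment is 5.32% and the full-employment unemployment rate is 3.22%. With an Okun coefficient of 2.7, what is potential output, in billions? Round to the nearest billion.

Unemployment gap = 5.32 - 3.22 = 2.1 points, so output gap = -2.7 × 2.1 = -5.67%.
Since Y = Y* × (1 + gap/100), Y* = 12123/0.9433 ≈ 12852 billion.

$12,852 billion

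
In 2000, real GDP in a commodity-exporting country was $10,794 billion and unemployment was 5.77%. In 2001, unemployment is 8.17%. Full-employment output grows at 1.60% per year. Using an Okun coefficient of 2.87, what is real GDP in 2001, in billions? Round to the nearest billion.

$10,223 billion

Δu = 8.17 - 5.77 = 2.4 points.
Okun's law (growth form): g_Y = g_Y* - β × Δu = 1.60 - 2.87 × (2.40) = 1.6 - 6.888 = -5.288%.
Real GDP in the next year = 10794 × (1 - 5.288/100) = 10794 × 0.94712 ≈ 10223 billion.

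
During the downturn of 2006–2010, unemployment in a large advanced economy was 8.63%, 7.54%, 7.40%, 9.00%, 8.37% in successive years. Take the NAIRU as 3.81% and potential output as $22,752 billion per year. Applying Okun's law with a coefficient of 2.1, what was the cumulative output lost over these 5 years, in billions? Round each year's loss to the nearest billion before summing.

Year 2006: gap = -2.1 × (8.63 - 3.81) = -10.122%, loss ≈ 22752 × 10.122/100 ≈ 2303.
Year 2007: gap = -2.1 × (7.54 - 3.81) = -7.833%, loss ≈ 22752 × 7.833/100 ≈ 1782.
Year 2008: gap = -2.1 × (7.4 - 3.81) = -7.539%, loss ≈ 22752 × 7.539/100 ≈ 1715.
Year 2009: gap = -2.1 × (9 - 3.81) = -10.899%, loss ≈ 22752 × 10.899/100 ≈ 2480.
Year 2010: gap = -2.1 × (8.37 - 3.81) = -9.576%, loss ≈ 22752 × 9.576/100 ≈ 2179.
Total lost output = 2303 + 1782 + 1715 + 2480 + 2179 = 10459 billion.

$10,459 billion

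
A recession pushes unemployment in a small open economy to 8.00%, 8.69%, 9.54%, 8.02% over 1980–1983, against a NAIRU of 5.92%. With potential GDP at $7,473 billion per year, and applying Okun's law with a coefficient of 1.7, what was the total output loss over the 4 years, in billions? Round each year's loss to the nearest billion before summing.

Year 1980: gap = -1.7 × (8 - 5.92) = -3.536%, loss ≈ 7473 × 3.536/100 ≈ 264.
Year 1981: gap = -1.7 × (8.69 - 5.92) = -4.709%, loss ≈ 7473 × 4.709/100 ≈ 352.
Year 1982: gap = -1.7 × (9.54 - 5.92) = -6.154%, loss ≈ 7473 × 6.154/100 ≈ 460.
Year 1983: gap = -1.7 × (8.02 - 5.92) = -3.57%, loss ≈ 7473 × 3.57/100 ≈ 267.
Total lost output = 264 + 352 + 460 + 267 = 1343 billion.

$1,343 billion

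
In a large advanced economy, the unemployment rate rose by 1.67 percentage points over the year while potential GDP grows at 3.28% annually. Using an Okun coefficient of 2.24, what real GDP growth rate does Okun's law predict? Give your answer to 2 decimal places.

Growth-rate Okun's law: g_Y = g_Y* - β × Δu.
g_Y = 3.28 - 2.24 × (1.67) = 3.28 - 3.7408 = -0.4608%, i.e. -0.46% to 2 d.p.

-0.46%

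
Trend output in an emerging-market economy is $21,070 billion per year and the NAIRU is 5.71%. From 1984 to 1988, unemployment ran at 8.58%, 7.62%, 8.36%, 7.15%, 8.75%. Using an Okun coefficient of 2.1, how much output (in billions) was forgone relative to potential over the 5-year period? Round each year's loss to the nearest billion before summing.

Year 1984: gap = -2.1 × (8.58 - 5.71) = -6.027%, loss ≈ 21070 × 6.027/100 ≈ 1270.
Year 1985: gap = -2.1 × (7.62 - 5.71) = -4.011%, loss ≈ 21070 × 4.011/100 ≈ 845.
Year 1986: gap = -2.1 × (8.36 - 5.71) = -5.565%, loss ≈ 21070 × 5.565/100 ≈ 1173.
Year 1987: gap = -2.1 × (7.15 - 5.71) = -3.024%, loss ≈ 21070 × 3.024/100 ≈ 637.
Year 1988: gap = -2.1 × (8.75 - 5.71) = -6.384%, loss ≈ 21070 × 6.384/100 ≈ 1345.
Total lost output = 1270 + 845 + 1173 + 637 + 1345 = 5270 billion.

$5,270 billion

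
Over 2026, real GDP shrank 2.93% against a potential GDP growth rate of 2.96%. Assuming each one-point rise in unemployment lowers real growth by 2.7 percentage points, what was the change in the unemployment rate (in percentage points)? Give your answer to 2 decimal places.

Growth-rate Okun's law: g_Y = g_Y* - β × Δu, so Δu = (g_Y* - g_Y)/β.
Δu = (2.96 + 2.93)/2.7 = 5.89/2.7 = 2.18 percentage points.

2.18 percentage points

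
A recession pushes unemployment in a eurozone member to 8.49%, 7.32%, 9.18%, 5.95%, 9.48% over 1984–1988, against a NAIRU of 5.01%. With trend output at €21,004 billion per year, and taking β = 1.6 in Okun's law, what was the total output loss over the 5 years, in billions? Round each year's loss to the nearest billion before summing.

Year 1984: gap = -1.6 × (8.49 - 5.01) = -5.568%, loss ≈ 21004 × 5.568/100 ≈ 1170.
Year 1985: gap = -1.6 × (7.32 - 5.01) = -3.696%, loss ≈ 21004 × 3.696/100 ≈ 776.
Year 1986: gap = -1.6 × (9.18 - 5.01) = -6.672%, loss ≈ 21004 × 6.672/100 ≈ 1401.
Year 1987: gap = -1.6 × (5.95 - 5.01) = -1.504%, loss ≈ 21004 × 1.504/100 ≈ 316.
Year 1988: gap = -1.6 × (9.48 - 5.01) = -7.152%, loss ≈ 21004 × 7.152/100 ≈ 1502.
Total lost output = 1170 + 776 + 1401 + 316 + 1502 = 5165 billion.

€5,165 billion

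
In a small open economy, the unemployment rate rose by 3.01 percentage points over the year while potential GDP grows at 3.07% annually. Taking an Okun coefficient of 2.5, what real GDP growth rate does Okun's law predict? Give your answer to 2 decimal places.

-4.46%

Growth-rate Okun's law: g_Y = g_Y* - β × Δu.
g_Y = 3.07 - 2.5 × (3.01) = 3.07 - 7.525 = -4.455%, i.e. -4.46% to 2 d.p.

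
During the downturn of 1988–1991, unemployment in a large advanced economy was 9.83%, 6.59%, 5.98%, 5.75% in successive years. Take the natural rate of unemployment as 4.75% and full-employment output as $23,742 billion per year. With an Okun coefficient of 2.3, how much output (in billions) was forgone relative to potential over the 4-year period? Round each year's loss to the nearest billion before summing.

$4,997 billion

Year 1988: gap = -2.3 × (9.83 - 4.75) = -11.684%, loss ≈ 23742 × 11.684/100 ≈ 2774.
Year 1989: gap = -2.3 × (6.59 - 4.75) = -4.232%, loss ≈ 23742 × 4.232/100 ≈ 1005.
Year 1990: gap = -2.3 × (5.98 - 4.75) = -2.829%, loss ≈ 23742 × 2.829/100 ≈ 672.
Year 1991: gap = -2.3 × (5.75 - 4.75) = -2.3%, loss ≈ 23742 × 2.3/100 ≈ 546.
Total lost output = 2774 + 1005 + 672 + 546 = 4997 billion.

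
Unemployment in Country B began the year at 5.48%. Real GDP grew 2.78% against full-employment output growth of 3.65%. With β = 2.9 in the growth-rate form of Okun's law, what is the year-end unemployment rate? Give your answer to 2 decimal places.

5.78%

Growth-rate Okun's law: g_Y = g_Y* - β × Δu, so Δu = (g_Y* - g_Y)/β.
Δu = (3.65 - 2.78)/2.9 = 0.87/2.9 = 0.30 percentage points.
Year-end unemployment = 5.48 + 0.3 = 5.78%.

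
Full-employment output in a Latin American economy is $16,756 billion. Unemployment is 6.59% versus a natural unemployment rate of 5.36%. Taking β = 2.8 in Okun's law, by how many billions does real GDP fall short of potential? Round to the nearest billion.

$577 billion

Output gap = -2.8 × (6.59 - 5.36) = -2.8 × 1.23 = -3.444%.
Actual GDP ≈ 16756 × 0.96556 ≈ 16179 billion, so the shortfall is 16756 - 16179 = 577 billion.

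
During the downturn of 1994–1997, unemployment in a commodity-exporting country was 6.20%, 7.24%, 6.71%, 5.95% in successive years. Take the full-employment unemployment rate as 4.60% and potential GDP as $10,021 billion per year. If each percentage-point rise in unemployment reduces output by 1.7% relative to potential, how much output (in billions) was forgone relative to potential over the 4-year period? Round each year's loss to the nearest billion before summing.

$1,312 billion

Year 1994: gap = -1.7 × (6.2 - 4.6) = -2.72%, loss ≈ 10021 × 2.72/100 ≈ 273.
Year 1995: gap = -1.7 × (7.24 - 4.6) = -4.488%, loss ≈ 10021 × 4.488/100 ≈ 450.
Year 1996: gap = -1.7 × (6.71 - 4.6) = -3.587%, loss ≈ 10021 × 3.587/100 ≈ 359.
Year 1997: gap = -1.7 × (5.95 - 4.6) = -2.295%, loss ≈ 10021 × 2.295/100 ≈ 230.
Total lost output = 273 + 450 + 359 + 230 = 1312 billion.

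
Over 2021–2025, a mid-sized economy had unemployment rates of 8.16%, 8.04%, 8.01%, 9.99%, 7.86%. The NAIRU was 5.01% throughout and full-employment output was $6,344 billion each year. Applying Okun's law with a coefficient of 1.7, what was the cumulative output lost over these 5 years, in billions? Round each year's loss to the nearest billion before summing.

Year 2021: gap = -1.7 × (8.16 - 5.01) = -5.355%, loss ≈ 6344 × 5.355/100 ≈ 340.
Year 2022: gap = -1.7 × (8.04 - 5.01) = -5.151%, loss ≈ 6344 × 5.151/100 ≈ 327.
Year 2023: gap = -1.7 × (8.01 - 5.01) = -5.1%, loss ≈ 6344 × 5.1/100 ≈ 324.
Year 2024: gap = -1.7 × (9.99 - 5.01) = -8.466%, loss ≈ 6344 × 8.466/100 ≈ 537.
Year 2025: gap = -1.7 × (7.86 - 5.01) = -4.845%, loss ≈ 6344 × 4.845/100 ≈ 307.
Total lost output = 340 + 327 + 324 + 537 + 307 = 1835 billion.

$1,835 billion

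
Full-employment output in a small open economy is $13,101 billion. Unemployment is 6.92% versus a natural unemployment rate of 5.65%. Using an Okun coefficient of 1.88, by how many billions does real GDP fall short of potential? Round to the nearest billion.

$313 billion

Output gap = -1.88 × (6.92 - 5.65) = -1.88 × 1.27 = -2.3876%.
Actual GDP ≈ 13101 × 0.976124 ≈ 12788 billion, so the shortfall is 13101 - 12788 = 313 billion.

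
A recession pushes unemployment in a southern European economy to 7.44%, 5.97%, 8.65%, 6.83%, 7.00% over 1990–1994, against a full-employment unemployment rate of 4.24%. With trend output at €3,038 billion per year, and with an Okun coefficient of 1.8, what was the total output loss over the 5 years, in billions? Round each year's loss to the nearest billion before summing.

€804 billion

Year 1990: gap = -1.8 × (7.44 - 4.24) = -5.76%, loss ≈ 3038 × 5.76/100 ≈ 175.
Year 1991: gap = -1.8 × (5.97 - 4.24) = -3.114%, loss ≈ 3038 × 3.114/100 ≈ 95.
Year 1992: gap = -1.8 × (8.65 - 4.24) = -7.938%, loss ≈ 3038 × 7.938/100 ≈ 241.
Year 1993: gap = -1.8 × (6.83 - 4.24) = -4.662%, loss ≈ 3038 × 4.662/100 ≈ 142.
Year 1994: gap = -1.8 × (7 - 4.24) = -4.968%, loss ≈ 3038 × 4.968/100 ≈ 151.
Total lost output = 175 + 95 + 241 + 142 + 151 = 804 billion.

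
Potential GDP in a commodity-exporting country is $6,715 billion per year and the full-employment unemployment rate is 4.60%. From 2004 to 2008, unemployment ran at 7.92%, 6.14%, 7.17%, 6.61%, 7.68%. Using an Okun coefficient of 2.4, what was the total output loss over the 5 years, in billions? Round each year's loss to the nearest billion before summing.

Year 2004: gap = -2.4 × (7.92 - 4.6) = -7.968%, loss ≈ 6715 × 7.968/100 ≈ 535.
Year 2005: gap = -2.4 × (6.14 - 4.6) = -3.696%, loss ≈ 6715 × 3.696/100 ≈ 248.
Year 2006: gap = -2.4 × (7.17 - 4.6) = -6.168%, loss ≈ 6715 × 6.168/100 ≈ 414.
Year 2007: gap = -2.4 × (6.61 - 4.6) = -4.824%, loss ≈ 6715 × 4.824/100 ≈ 324.
Year 2008: gap = -2.4 × (7.68 - 4.6) = -7.392%, loss ≈ 6715 × 7.392/100 ≈ 496.
Total lost output = 535 + 248 + 414 + 324 + 496 = 2017 billion.

$2,017 billion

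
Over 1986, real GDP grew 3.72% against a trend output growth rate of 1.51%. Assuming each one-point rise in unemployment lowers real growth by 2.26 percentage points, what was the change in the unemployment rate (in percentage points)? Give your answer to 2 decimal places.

-0.98 percentage points

Growth-rate Okun's law: g_Y = g_Y* - β × Δu, so Δu = (g_Y* - g_Y)/β.
Δu = (1.51 - 3.72)/2.26 = -2.21/2.26 = -0.98 percentage points.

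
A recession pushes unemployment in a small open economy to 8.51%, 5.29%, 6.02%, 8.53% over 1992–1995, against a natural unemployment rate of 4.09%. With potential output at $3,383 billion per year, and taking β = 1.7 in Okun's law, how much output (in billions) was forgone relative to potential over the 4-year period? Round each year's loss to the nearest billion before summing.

Year 1992: gap = -1.7 × (8.51 - 4.09) = -7.514%, loss ≈ 3383 × 7.514/100 ≈ 254.
Year 1993: gap = -1.7 × (5.29 - 4.09) = -2.04%, loss ≈ 3383 × 2.04/100 ≈ 69.
Year 1994: gap = -1.7 × (6.02 - 4.09) = -3.281%, loss ≈ 3383 × 3.281/100 ≈ 111.
Year 1995: gap = -1.7 × (8.53 - 4.09) = -7.548%, loss ≈ 3383 × 7.548/100 ≈ 255.
Total lost output = 254 + 69 + 111 + 255 = 689 billion.

$689 billion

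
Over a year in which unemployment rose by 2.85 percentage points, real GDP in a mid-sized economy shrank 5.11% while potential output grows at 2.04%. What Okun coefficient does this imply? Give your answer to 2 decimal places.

β ≈ 2.51

Growth form: g_Y = g_Y* - β × Δu, so β = (g_Y* - g_Y)/Δu.
β = (2.04 + 5.11)/2.85 = 7.15/2.85 = 2.51.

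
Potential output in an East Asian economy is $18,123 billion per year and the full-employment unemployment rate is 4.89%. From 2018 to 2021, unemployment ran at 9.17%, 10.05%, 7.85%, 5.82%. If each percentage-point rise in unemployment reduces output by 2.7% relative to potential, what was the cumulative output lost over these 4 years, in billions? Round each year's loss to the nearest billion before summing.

Year 2018: gap = -2.7 × (9.17 - 4.89) = -11.556%, loss ≈ 18123 × 11.556/100 ≈ 2094.
Year 2019: gap = -2.7 × (10.05 - 4.89) = -13.932%, loss ≈ 18123 × 13.932/100 ≈ 2525.
Year 2020: gap = -2.7 × (7.85 - 4.89) = -7.992%, loss ≈ 18123 × 7.992/100 ≈ 1448.
Year 2021: gap = -2.7 × (5.82 - 4.89) = -2.511%, loss ≈ 18123 × 2.511/100 ≈ 455.
Total lost output = 2094 + 2525 + 1448 + 455 = 6522 billion.

$6,522 billion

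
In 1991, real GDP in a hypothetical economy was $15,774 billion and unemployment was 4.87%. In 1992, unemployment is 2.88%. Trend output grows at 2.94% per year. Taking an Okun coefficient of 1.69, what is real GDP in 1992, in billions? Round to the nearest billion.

Δu = 2.88 - 4.87 = -1.99 points.
Okun's law (growth form): g_Y = g_Y* - β × Δu = 2.94 - 1.69 × (-1.99) = 2.94 + 3.3631 = 6.3031%.
Real GDP in the next year = 15774 × (1 + 6.3031/100) = 15774 × 1.063031 ≈ 16768 billion.

$16,768 billion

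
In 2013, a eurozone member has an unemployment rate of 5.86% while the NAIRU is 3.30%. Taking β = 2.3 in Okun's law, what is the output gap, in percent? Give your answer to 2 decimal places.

-5.89%

The unemployment gap is 5.86 - 3.3 = 2.56 percentage points.
Okun's law gives an output gap of -2.3 × 2.56 = -5.888%, i.e. 5.89% below potential.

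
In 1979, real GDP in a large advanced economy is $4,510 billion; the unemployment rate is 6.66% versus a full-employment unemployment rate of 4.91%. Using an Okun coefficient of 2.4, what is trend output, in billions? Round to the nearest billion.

Unemployment gap = 6.66 - 4.91 = 1.75 points, so output gap = -2.4 × 1.75 = -4.2%.
Since Y = Y* × (1 + gap/100), Y* = 4510/0.958 ≈ 4708 billion.

$4,708 billion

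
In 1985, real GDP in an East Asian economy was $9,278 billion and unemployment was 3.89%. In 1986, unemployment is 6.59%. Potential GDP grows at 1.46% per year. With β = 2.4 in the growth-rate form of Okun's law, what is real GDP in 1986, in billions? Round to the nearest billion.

Δu = 6.59 - 3.89 = 2.7 points.
Okun's law (growth form): g_Y = g_Y* - β × Δu = 1.46 - 2.4 × (2.70) = 1.46 - 6.48 = -5.02%.
Real GDP in the next year = 9278 × (1 - 5.02/100) = 9278 × 0.9498 ≈ 8812 billion.

$8,812 billion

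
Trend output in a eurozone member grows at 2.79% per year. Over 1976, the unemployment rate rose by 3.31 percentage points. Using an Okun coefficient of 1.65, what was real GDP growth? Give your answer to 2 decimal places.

-2.67%

Growth-rate Okun's law: g_Y = g_Y* - β × Δu.
g_Y = 2.79 - 1.65 × (3.31) = 2.79 - 5.4615 = -2.6715%, i.e. -2.67% to 2 d.p.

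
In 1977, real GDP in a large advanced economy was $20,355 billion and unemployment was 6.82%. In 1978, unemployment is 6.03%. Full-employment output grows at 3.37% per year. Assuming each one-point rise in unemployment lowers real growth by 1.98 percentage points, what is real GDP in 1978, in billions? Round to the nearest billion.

Δu = 6.03 - 6.82 = -0.79 points.
Okun's law (growth form): g_Y = g_Y* - β × Δu = 3.37 - 1.98 × (-0.79) = 3.37 + 1.5642 = 4.9342%.
Real GDP in the next year = 20355 × (1 + 4.9342/100) = 20355 × 1.049342 ≈ 21359 billion.

$21,359 billion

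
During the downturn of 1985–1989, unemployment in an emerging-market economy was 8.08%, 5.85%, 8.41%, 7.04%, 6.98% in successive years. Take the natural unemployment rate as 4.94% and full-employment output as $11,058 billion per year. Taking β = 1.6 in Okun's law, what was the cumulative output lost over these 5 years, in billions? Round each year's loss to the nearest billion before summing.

Year 1985: gap = -1.6 × (8.08 - 4.94) = -5.024%, loss ≈ 11058 × 5.024/100 ≈ 556.
Year 1986: gap = -1.6 × (5.85 - 4.94) = -1.456%, loss ≈ 11058 × 1.456/100 ≈ 161.
Year 1987: gap = -1.6 × (8.41 - 4.94) = -5.552%, loss ≈ 11058 × 5.552/100 ≈ 614.
Year 1988: gap = -1.6 × (7.04 - 4.94) = -3.36%, loss ≈ 11058 × 3.36/100 ≈ 372.
Year 1989: gap = -1.6 × (6.98 - 4.94) = -3.264%, loss ≈ 11058 × 3.264/100 ≈ 361.
Total lost output = 556 + 161 + 614 + 372 + 361 = 2064 billion.

$2,064 billion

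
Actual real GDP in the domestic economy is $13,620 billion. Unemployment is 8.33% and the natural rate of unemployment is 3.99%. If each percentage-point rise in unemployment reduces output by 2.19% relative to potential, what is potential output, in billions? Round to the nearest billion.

Unemployment gap = 8.33 - 3.99 = 4.34 points, so output gap = -2.19 × 4.34 = -9.5046%.
Since Y = Y* × (1 + gap/100), Y* = 13620/0.904954 ≈ 15050 billion.

$15,050 billion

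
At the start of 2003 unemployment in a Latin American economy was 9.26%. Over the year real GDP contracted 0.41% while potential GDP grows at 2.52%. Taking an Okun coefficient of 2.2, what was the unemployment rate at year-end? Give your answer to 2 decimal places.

10.59%

Growth-rate Okun's law: g_Y = g_Y* - β × Δu, so Δu = (g_Y* - g_Y)/β.
Δu = (2.52 + 0.41)/2.2 = 2.93/2.2 = 1.33 percentage points.
Year-end unemployment = 9.26 + 1.33 = 10.59%.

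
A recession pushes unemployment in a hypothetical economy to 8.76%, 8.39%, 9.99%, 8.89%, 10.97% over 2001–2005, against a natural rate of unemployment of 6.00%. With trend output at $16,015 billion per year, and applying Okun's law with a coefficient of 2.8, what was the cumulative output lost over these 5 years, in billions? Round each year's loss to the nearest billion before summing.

Year 2001: gap = -2.8 × (8.76 - 6) = -7.728%, loss ≈ 16015 × 7.728/100 ≈ 1238.
Year 2002: gap = -2.8 × (8.39 - 6) = -6.692%, loss ≈ 16015 × 6.692/100 ≈ 1072.
Year 2003: gap = -2.8 × (9.99 - 6) = -11.172%, loss ≈ 16015 × 11.172/100 ≈ 1789.
Year 2004: gap = -2.8 × (8.89 - 6) = -8.092%, loss ≈ 16015 × 8.092/100 ≈ 1296.
Year 2005: gap = -2.8 × (10.97 - 6) = -13.916%, loss ≈ 16015 × 13.916/100 ≈ 2229.
Total lost output = 1238 + 1072 + 1789 + 1296 + 2229 = 7624 billion.

$7,624 billion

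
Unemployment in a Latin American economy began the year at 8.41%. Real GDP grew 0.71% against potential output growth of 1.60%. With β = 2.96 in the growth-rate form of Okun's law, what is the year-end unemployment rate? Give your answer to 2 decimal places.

Growth-rate Okun's law: g_Y = g_Y* - β × Δu, so Δu = (g_Y* - g_Y)/β.
Δu = (1.6 - 0.71)/2.96 = 0.89/2.96 = 0.30 percentage points.
Year-end unemployment = 8.41 + 0.3 = 8.71%.

8.71%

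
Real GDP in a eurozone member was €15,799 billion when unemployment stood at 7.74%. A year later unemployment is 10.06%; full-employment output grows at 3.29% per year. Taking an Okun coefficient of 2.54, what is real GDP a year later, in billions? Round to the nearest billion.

Δu = 10.06 - 7.74 = 2.32 points.
Okun's law (growth form): g_Y = g_Y* - β × Δu = 3.29 - 2.54 × (2.32) = 3.29 - 5.8928 = -2.6028%.
Real GDP in the next year = 15799 × (1 - 2.6028/100) = 15799 × 0.973972 ≈ 15388 billion.

€15,388 billion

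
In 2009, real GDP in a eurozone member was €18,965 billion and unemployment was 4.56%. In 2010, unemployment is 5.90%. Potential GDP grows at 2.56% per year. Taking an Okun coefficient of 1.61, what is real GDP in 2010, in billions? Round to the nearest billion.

€19,041 billion

Δu = 5.9 - 4.56 = 1.34 points.
Okun's law (growth form): g_Y = g_Y* - β × Δu = 2.56 - 1.61 × (1.34) = 2.56 - 2.1574 = 0.4026%.
Real GDP in the next year = 18965 × (1 + 0.4026/100) = 18965 × 1.004026 ≈ 19041 billion.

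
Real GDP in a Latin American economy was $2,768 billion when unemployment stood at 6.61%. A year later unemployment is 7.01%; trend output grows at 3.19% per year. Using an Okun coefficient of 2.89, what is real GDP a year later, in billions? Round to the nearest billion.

Δu = 7.01 - 6.61 = 0.4 points.
Okun's law (growth form): g_Y = g_Y* - β × Δu = 3.19 - 2.89 × (0.40) = 3.19 - 1.156 = 2.034%.
Real GDP in the next year = 2768 × (1 + 2.034/100) = 2768 × 1.02034 ≈ 2824 billion.

$2,824 billion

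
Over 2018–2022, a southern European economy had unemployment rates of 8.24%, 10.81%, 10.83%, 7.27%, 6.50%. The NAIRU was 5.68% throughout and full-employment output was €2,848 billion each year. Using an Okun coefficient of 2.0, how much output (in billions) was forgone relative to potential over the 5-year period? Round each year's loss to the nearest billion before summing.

€869 billion

Year 2018: gap = -2.0 × (8.24 - 5.68) = -5.12%, loss ≈ 2848 × 5.12/100 ≈ 146.
Year 2019: gap = -2.0 × (10.81 - 5.68) = -10.26%, loss ≈ 2848 × 10.26/100 ≈ 292.
Year 2020: gap = -2.0 × (10.83 - 5.68) = -10.3%, loss ≈ 2848 × 10.3/100 ≈ 293.
Year 2021: gap = -2.0 × (7.27 - 5.68) = -3.18%, loss ≈ 2848 × 3.18/100 ≈ 91.
Year 2022: gap = -2.0 × (6.5 - 5.68) = -1.64%, loss ≈ 2848 × 1.64/100 ≈ 47.
Total lost output = 146 + 292 + 293 + 91 + 47 = 869 billion.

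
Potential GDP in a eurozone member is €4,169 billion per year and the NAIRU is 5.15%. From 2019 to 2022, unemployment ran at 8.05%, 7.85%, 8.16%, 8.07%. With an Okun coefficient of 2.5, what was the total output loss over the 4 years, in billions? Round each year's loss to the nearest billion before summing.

Year 2019: gap = -2.5 × (8.05 - 5.15) = -7.25%, loss ≈ 4169 × 7.25/100 ≈ 302.
Year 2020: gap = -2.5 × (7.85 - 5.15) = -6.75%, loss ≈ 4169 × 6.75/100 ≈ 281.
Year 2021: gap = -2.5 × (8.16 - 5.15) = -7.525%, loss ≈ 4169 × 7.525/100 ≈ 314.
Year 2022: gap = -2.5 × (8.07 - 5.15) = -7.3%, loss ≈ 4169 × 7.3/100 ≈ 304.
Total lost output = 302 + 281 + 314 + 304 = 1201 billion.

€1,201 billion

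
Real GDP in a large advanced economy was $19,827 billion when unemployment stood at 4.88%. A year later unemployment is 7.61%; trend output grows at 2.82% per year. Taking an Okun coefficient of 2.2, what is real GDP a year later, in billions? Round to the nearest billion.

Δu = 7.61 - 4.88 = 2.73 points.
Okun's law (growth form): g_Y = g_Y* - β × Δu = 2.82 - 2.2 × (2.73) = 2.82 - 6.006 = -3.186%.
Real GDP in the next year = 19827 × (1 - 3.186/100) = 19827 × 0.96814 ≈ 19195 billion.

$19,195 billion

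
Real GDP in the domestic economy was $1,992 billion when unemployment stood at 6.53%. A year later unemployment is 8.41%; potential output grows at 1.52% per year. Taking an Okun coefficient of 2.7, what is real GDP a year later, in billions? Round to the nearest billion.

$1,921 billion

Δu = 8.41 - 6.53 = 1.88 points.
Okun's law (growth form): g_Y = g_Y* - β × Δu = 1.52 - 2.7 × (1.88) = 1.52 - 5.076 = -3.556%.
Real GDP in the next year = 1992 × (1 - 3.556/100) = 1992 × 0.96444 ≈ 1921 billion.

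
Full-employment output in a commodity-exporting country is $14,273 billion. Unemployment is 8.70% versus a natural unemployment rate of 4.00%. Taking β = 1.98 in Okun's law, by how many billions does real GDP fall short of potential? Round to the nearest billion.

$1,328 billion

Output gap = -1.98 × (8.7 - 4) = -1.98 × 4.7 = -9.306%.
Actual GDP ≈ 14273 × 0.90694 ≈ 12945 billion, so the shortfall is 14273 - 12945 = 1328 billion.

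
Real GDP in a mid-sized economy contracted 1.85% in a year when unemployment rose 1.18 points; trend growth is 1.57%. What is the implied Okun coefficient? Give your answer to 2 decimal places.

β ≈ 2.90

Growth form: g_Y = g_Y* - β × Δu, so β = (g_Y* - g_Y)/Δu.
β = (1.57 + 1.85)/1.18 = 3.42/1.18 = 2.90.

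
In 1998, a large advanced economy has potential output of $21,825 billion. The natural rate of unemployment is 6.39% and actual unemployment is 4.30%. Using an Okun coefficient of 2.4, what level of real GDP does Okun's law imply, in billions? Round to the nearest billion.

Unemployment gap = 4.3 - 6.39 = -2.09 points, so the output gap is -2.4 × (-2.09) = 5.016%.
Actual GDP = 21825 × (1 + 5.016/100) = 21825 × 1.05016 ≈ 22920 billion.

$22,920 billion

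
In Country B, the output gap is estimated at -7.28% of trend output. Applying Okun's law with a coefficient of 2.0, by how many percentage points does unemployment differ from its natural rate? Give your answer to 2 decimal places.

Okun's law: output gap = -β × (u - u*), so u - u* = -(output gap)/β.
u - u* = -(-7.28)/2.0 = 3.64 percentage points.

3.64 percentage points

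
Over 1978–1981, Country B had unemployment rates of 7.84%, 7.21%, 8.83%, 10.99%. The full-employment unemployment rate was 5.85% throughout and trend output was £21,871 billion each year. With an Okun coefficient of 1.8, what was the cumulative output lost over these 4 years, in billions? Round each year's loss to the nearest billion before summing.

Year 1978: gap = -1.8 × (7.84 - 5.85) = -3.582%, loss ≈ 21871 × 3.582/100 ≈ 783.
Year 1979: gap = -1.8 × (7.21 - 5.85) = -2.448%, loss ≈ 21871 × 2.448/100 ≈ 535.
Year 1980: gap = -1.8 × (8.83 - 5.85) = -5.364%, loss ≈ 21871 × 5.364/100 ≈ 1173.
Year 1981: gap = -1.8 × (10.99 - 5.85) = -9.252%, loss ≈ 21871 × 9.252/100 ≈ 2024.
Total lost output = 783 + 535 + 1173 + 2024 = 4515 billion.

£4,515 billion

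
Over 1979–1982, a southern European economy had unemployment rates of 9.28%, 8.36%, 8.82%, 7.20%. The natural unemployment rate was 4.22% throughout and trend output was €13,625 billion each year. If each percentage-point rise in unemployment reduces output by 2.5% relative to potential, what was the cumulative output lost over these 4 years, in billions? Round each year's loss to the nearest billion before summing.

€5,716 billion

Year 1979: gap = -2.5 × (9.28 - 4.22) = -12.65%, loss ≈ 13625 × 12.65/100 ≈ 1724.
Year 1980: gap = -2.5 × (8.36 - 4.22) = -10.35%, loss ≈ 13625 × 10.35/100 ≈ 1410.
Year 1981: gap = -2.5 × (8.82 - 4.22) = -11.5%, loss ≈ 13625 × 11.5/100 ≈ 1567.
Year 1982: gap = -2.5 × (7.2 - 4.22) = -7.45%, loss ≈ 13625 × 7.45/100 ≈ 1015.
Total lost output = 1724 + 1410 + 1567 + 1015 = 5716 billion.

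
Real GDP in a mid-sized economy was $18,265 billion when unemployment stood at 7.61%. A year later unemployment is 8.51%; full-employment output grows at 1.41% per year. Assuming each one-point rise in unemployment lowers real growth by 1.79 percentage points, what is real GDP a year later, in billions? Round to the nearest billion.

Δu = 8.51 - 7.61 = 0.9 points.
Okun's law (growth form): g_Y = g_Y* - β × Δu = 1.41 - 1.79 × (0.90) = 1.41 - 1.611 = -0.201%.
Real GDP in the next year = 18265 × (1 - 0.201/100) = 18265 × 0.99799 ≈ 18228 billion.

$18,228 billion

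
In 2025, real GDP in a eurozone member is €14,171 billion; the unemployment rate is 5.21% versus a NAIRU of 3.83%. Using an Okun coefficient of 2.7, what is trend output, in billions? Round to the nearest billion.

Unemployment gap = 5.21 - 3.83 = 1.38 points, so output gap = -2.7 × 1.38 = -3.726%.
Since Y = Y* × (1 + gap/100), Y* = 14171/0.96274 ≈ 14719 billion.

€14,719 billion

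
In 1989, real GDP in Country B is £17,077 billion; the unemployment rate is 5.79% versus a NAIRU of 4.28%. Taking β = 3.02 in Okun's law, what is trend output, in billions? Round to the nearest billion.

£17,893 billion

Unemployment gap = 5.79 - 4.28 = 1.51 points, so output gap = -3.02 × 1.51 = -4.5602%.
Since Y = Y* × (1 + gap/100), Y* = 17077/0.954398 ≈ 17893 billion.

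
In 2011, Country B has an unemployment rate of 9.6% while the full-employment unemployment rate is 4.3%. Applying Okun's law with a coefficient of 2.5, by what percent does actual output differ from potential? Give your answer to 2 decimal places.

-13.25%

The unemployment gap is 9.6 - 4.3 = 5.3 percentage points.
Okun's law gives an output gap of -2.5 × 5.3 = -13.25%, i.e. 13.25% below potential.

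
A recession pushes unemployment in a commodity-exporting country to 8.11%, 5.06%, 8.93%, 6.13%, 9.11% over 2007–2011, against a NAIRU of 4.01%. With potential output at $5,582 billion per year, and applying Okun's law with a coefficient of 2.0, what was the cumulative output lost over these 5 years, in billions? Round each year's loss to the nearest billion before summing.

Year 2007: gap = -2.0 × (8.11 - 4.01) = -8.2%, loss ≈ 5582 × 8.2/100 ≈ 458.
Year 2008: gap = -2.0 × (5.06 - 4.01) = -2.1%, loss ≈ 5582 × 2.1/100 ≈ 117.
Year 2009: gap = -2.0 × (8.93 - 4.01) = -9.84%, loss ≈ 5582 × 9.84/100 ≈ 549.
Year 2010: gap = -2.0 × (6.13 - 4.01) = -4.24%, loss ≈ 5582 × 4.24/100 ≈ 237.
Year 2011: gap = -2.0 × (9.11 - 4.01) = -10.2%, loss ≈ 5582 × 10.2/100 ≈ 569.
Total lost output = 458 + 117 + 549 + 237 + 569 = 1930 billion.

$1,930 billion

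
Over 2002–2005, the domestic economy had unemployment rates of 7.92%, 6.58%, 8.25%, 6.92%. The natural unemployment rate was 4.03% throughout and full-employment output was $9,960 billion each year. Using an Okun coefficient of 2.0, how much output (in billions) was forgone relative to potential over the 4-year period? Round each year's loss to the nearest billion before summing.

$2,700 billion

Year 2002: gap = -2.0 × (7.92 - 4.03) = -7.78%, loss ≈ 9960 × 7.78/100 ≈ 775.
Year 2003: gap = -2.0 × (6.58 - 4.03) = -5.1%, loss ≈ 9960 × 5.1/100 ≈ 508.
Year 2004: gap = -2.0 × (8.25 - 4.03) = -8.44%, loss ≈ 9960 × 8.44/100 ≈ 841.
Year 2005: gap = -2.0 × (6.92 - 4.03) = -5.78%, loss ≈ 9960 × 5.78/100 ≈ 576.
Total lost output = 775 + 508 + 841 + 576 = 2700 billion.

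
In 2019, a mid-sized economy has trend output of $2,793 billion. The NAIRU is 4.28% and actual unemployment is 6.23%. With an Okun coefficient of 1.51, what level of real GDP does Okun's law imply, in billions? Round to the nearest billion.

Unemployment gap = 6.23 - 4.28 = 1.95 points, so the output gap is -1.51 × 1.95 = -2.9445%.
Actual GDP = 2793 × (1 - 2.9445/100) = 2793 × 0.970555 ≈ 2711 billion.

$2,711 billion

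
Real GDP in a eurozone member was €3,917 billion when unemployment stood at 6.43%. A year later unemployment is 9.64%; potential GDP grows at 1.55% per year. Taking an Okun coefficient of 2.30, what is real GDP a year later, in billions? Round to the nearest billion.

Δu = 9.64 - 6.43 = 3.21 points.
Okun's law (growth form): g_Y = g_Y* - β × Δu = 1.55 - 2.30 × (3.21) = 1.55 - 7.383 = -5.833%.
Real GDP in the next year = 3917 × (1 - 5.833/100) = 3917 × 0.94167 ≈ 3689 billion.

€3,689 billion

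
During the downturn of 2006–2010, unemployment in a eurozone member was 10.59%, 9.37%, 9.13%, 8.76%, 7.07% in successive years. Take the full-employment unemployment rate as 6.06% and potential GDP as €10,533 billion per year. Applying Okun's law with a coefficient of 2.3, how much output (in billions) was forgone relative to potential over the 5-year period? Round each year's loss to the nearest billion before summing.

Year 2006: gap = -2.3 × (10.59 - 6.06) = -10.419%, loss ≈ 10533 × 10.419/100 ≈ 1097.
Year 2007: gap = -2.3 × (9.37 - 6.06) = -7.613%, loss ≈ 10533 × 7.613/100 ≈ 802.
Year 2008: gap = -2.3 × (9.13 - 6.06) = -7.061%, loss ≈ 10533 × 7.061/100 ≈ 744.
Year 2009: gap = -2.3 × (8.76 - 6.06) = -6.21%, loss ≈ 10533 × 6.21/100 ≈ 654.
Year 2010: gap = -2.3 × (7.07 - 6.06) = -2.323%, loss ≈ 10533 × 2.323/100 ≈ 245.
Total lost output = 1097 + 802 + 744 + 654 + 245 = 3542 billion.

€3,542 billion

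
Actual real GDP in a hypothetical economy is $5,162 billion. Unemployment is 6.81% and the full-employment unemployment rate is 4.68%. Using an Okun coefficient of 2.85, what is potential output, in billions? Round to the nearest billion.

Unemployment gap = 6.81 - 4.68 = 2.13 points, so output gap = -2.85 × 2.13 = -6.0705%.
Since Y = Y* × (1 + gap/100), Y* = 5162/0.939295 ≈ 5496 billion.

$5,496 billion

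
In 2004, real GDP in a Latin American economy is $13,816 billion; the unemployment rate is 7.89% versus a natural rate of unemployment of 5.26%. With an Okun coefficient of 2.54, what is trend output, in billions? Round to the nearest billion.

Unemployment gap = 7.89 - 5.26 = 2.63 points, so output gap = -2.54 × 2.63 = -6.6802%.
Since Y = Y* × (1 + gap/100), Y* = 13816/0.933198 ≈ 14805 billion.

$14,805 billion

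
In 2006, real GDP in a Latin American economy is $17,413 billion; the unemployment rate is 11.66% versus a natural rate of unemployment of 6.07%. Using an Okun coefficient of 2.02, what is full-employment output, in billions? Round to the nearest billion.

Unemployment gap = 11.66 - 6.07 = 5.59 points, so output gap = -2.02 × 5.59 = -11.2918%.
Since Y = Y* × (1 + gap/100), Y* = 17413/0.887082 ≈ 19630 billion.

$19,630 billion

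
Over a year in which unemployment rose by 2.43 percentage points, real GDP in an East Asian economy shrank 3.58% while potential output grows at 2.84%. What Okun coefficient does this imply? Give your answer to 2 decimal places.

β ≈ 2.64

Growth form: g_Y = g_Y* - β × Δu, so β = (g_Y* - g_Y)/Δu.
β = (2.84 + 3.58)/2.43 = 6.42/2.43 = 2.64.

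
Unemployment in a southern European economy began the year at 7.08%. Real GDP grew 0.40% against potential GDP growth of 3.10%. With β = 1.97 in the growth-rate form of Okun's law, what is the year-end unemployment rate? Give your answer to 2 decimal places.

Growth-rate Okun's law: g_Y = g_Y* - β × Δu, so Δu = (g_Y* - g_Y)/β.
Δu = (3.1 - 0.4)/1.97 = 2.7/1.97 = 1.37 percentage points.
Year-end unemployment = 7.08 + 1.37 = 8.45%.

8.45%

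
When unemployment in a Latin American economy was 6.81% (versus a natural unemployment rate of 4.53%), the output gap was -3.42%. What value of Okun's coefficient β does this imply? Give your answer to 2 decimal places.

Okun's law: output gap = -β × (u - u*).
-3.42 = -β × (6.81 - 4.53) = -β × 2.28, so β = 3.42/2.28 = 1.50.

β ≈ 1.50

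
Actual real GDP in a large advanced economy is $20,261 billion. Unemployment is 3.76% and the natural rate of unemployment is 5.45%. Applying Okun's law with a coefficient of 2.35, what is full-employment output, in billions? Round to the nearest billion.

Unemployment gap = 3.76 - 5.45 = -1.69 points, so output gap = -2.35 × (-1.69) = 3.9715%.
Since Y = Y* × (1 + gap/100), Y* = 20261/1.039715 ≈ 19487 billion.

$19,487 billion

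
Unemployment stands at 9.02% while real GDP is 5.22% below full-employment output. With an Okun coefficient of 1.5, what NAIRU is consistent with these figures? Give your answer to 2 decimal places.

5.54%

From Okun's law, u - u* = -(output gap)/β = -(-5.22)/1.5 = 3.48 points.
So u* = 9.02 - 3.48 = 5.54%.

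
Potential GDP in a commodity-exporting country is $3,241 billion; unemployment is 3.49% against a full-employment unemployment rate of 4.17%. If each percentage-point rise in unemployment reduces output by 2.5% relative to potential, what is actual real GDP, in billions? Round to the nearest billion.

$3,296 billion

Unemployment gap = 3.49 - 4.17 = -0.68 points, so the output gap is -2.5 × (-0.68) = 1.7%.
Actual GDP = 3241 × (1 + 1.7/100) = 3241 × 1.017 ≈ 3296 billion.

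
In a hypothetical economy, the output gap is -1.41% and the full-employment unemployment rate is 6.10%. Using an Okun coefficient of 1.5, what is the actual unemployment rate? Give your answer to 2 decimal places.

7.04%

From Okun's law, u - u* = -(output gap)/β = -(-1.41)/1.5 = 0.94 points.
So u = 6.1 + 0.94 = 7.04%.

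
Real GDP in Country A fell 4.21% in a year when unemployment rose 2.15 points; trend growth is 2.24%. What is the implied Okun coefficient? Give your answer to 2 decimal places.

β ≈ 3.00

Growth form: g_Y = g_Y* - β × Δu, so β = (g_Y* - g_Y)/Δu.
β = (2.24 + 4.21)/2.15 = 6.45/2.15 = 3.00.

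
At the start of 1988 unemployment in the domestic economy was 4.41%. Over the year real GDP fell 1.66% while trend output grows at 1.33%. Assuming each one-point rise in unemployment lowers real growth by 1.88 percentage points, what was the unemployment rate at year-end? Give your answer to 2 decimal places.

6.00%

Growth-rate Okun's law: g_Y = g_Y* - β × Δu, so Δu = (g_Y* - g_Y)/β.
Δu = (1.33 + 1.66)/1.88 = 2.99/1.88 = 1.59 percentage points.
Year-end unemployment = 4.41 + 1.59 = 6.00%.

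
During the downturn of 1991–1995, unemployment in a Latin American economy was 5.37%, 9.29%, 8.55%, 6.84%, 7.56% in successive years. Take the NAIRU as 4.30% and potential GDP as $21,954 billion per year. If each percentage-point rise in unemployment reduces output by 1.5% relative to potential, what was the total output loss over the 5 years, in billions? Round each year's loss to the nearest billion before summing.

Year 1991: gap = -1.5 × (5.37 - 4.3) = -1.605%, loss ≈ 21954 × 1.605/100 ≈ 352.
Year 1992: gap = -1.5 × (9.29 - 4.3) = -7.485%, loss ≈ 21954 × 7.485/100 ≈ 1643.
Year 1993: gap = -1.5 × (8.55 - 4.3) = -6.375%, loss ≈ 21954 × 6.375/100 ≈ 1400.
Year 1994: gap = -1.5 × (6.84 - 4.3) = -3.81%, loss ≈ 21954 × 3.81/100 ≈ 836.
Year 1995: gap = -1.5 × (7.56 - 4.3) = -4.89%, loss ≈ 21954 × 4.89/100 ≈ 1074.
Total lost output = 352 + 1643 + 1400 + 836 + 1074 = 5305 billion.

$5,305 billion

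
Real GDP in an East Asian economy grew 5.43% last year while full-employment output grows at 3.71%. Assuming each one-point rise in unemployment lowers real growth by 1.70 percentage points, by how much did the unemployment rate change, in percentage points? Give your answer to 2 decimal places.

-1.01 percentage points

Growth-rate Okun's law: g_Y = g_Y* - β × Δu, so Δu = (g_Y* - g_Y)/β.
Δu = (3.71 - 5.43)/1.70 = -1.72/1.70 = -1.01 percentage points.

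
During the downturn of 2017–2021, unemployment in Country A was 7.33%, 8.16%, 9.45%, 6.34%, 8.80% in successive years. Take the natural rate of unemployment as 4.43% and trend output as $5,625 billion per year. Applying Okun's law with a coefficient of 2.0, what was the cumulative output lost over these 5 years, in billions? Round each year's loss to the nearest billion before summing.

Year 2017: gap = -2.0 × (7.33 - 4.43) = -5.8%, loss ≈ 5625 × 5.8/100 ≈ 326.
Year 2018: gap = -2.0 × (8.16 - 4.43) = -7.46%, loss ≈ 5625 × 7.46/100 ≈ 420.
Year 2019: gap = -2.0 × (9.45 - 4.43) = -10.04%, loss ≈ 5625 × 10.04/100 ≈ 565.
Year 2020: gap = -2.0 × (6.34 - 4.43) = -3.82%, loss ≈ 5625 × 3.82/100 ≈ 215.
Year 2021: gap = -2.0 × (8.8 - 4.43) = -8.74%, loss ≈ 5625 × 8.74/100 ≈ 492.
Total lost output = 326 + 420 + 565 + 215 + 492 = 2018 billion.

$2,018 billion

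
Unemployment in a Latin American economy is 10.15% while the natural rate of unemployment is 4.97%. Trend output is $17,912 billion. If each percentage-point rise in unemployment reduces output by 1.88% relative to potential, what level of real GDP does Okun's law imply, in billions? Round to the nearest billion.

Unemployment gap = 10.15 - 4.97 = 5.18 points, so the output gap is -1.88 × 5.18 = -9.7384%.
Actual GDP = 17912 × (1 - 9.7384/100) = 17912 × 0.902616 ≈ 16168 billion.

$16,168 billion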